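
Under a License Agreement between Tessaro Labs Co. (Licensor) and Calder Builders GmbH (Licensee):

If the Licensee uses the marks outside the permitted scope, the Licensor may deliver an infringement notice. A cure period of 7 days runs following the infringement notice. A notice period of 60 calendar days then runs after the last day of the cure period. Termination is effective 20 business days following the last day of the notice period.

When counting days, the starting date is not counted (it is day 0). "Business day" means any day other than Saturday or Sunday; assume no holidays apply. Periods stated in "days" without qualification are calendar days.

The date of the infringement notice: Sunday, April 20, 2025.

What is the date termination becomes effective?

The last day of the cure period: April 20, 2025 + 7 days = April 27, 2025.
The last day of the notice period: 60 calendar days after April 27, 2025 is June 26, 2025.
The date termination becomes effective: counting 20 business days from Thursday, June 26, 2025 (Jun 27, Jun 30, Jul 1, Jul 2, …, Jul 22, Jul 23, Jul 24, skipping weekends) reaches Thursday, July 24, 2025.

July 24, 2025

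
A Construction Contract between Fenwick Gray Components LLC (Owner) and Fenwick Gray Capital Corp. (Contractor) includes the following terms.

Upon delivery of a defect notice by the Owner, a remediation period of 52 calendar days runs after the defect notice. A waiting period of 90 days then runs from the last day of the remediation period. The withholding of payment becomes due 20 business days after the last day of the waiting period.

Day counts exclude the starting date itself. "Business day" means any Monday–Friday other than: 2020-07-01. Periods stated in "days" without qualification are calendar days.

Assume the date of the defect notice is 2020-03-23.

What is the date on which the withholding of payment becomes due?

The last day of the remediation period: 2020-03-23 + 52 days = 2020-05-14.
The last day of the waiting period: 2020-05-14 + 90 days = 2020-08-12.
From Wednesday, 2020-08-12, 20 business days (Aug 13, Aug 14, Aug 17, Aug 18, …, Sep 7, Sep 8, Sep 9, skipping weekends) brings us to Wednesday, 2020-09-09, which is the date on which the withholding of payment becomes due.

2020-09-09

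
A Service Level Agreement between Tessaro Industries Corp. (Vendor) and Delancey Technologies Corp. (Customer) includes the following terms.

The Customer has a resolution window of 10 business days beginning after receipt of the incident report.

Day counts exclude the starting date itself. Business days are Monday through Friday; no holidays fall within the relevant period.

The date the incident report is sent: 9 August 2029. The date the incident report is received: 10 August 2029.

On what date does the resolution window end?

The last day of the resolution window: counting 10 business days from Friday, 10 August 2029 (Aug 13, Aug 14, Aug 15, Aug 16, Aug 17, Aug 20, Aug 21, Aug 22, Aug 23, Aug 24, skipping weekends) reaches Friday, 24 August 2029.

24 August 2029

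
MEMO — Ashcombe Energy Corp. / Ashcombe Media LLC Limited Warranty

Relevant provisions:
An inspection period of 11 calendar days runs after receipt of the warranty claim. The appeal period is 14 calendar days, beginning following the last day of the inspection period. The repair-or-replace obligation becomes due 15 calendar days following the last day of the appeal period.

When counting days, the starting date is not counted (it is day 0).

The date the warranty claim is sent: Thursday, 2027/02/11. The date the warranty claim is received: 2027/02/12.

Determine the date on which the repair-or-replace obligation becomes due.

2027/03/24

The last day of the inspection period: 11 calendar days after 2027/02/12 is 2027/02/23.
Adding 14 calendar days to 2027/02/23 gives 2027/03/09, which is the last day of the appeal period.
Adding 15 calendar days to 2027/03/09 gives 2027/03/24, which is the date on which the repair-or-replace obligation becomes due.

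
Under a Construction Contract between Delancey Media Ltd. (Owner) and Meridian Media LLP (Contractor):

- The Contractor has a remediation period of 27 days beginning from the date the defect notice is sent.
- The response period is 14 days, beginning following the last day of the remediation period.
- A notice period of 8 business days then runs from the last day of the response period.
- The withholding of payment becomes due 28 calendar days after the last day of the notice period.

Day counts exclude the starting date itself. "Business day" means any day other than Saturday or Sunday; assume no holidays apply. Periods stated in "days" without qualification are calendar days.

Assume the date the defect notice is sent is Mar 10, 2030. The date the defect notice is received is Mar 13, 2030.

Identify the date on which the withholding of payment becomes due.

The last day of the remediation period: Mar 10, 2030 + 27 days = Apr 6, 2030.
The last day of the response period: 14 calendar days after Apr 6, 2030 is Apr 20, 2030.
From Saturday, Apr 20, 2030, 8 business days (Apr 22, Apr 23, Apr 24, Apr 25, Apr 26, Apr 29, Apr 30, May 1, skipping weekends) brings us to Wednesday, May 1, 2030, which is the last day of the notice period.
The date on which the withholding of payment becomes due: 28 calendar days after May 1, 2030 is May 29, 2030.

May 29, 2030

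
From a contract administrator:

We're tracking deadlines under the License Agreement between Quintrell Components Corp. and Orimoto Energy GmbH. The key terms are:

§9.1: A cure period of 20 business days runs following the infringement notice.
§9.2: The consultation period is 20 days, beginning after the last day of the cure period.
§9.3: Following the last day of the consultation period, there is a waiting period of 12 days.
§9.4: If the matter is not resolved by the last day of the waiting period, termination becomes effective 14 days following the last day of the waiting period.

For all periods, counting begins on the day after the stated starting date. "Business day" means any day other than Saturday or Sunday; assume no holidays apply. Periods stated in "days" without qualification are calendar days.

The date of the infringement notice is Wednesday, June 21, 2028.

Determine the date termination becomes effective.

September 3, 2028

The last day of the cure period: counting 20 business days from Wednesday, June 21, 2028 (Jun 22, Jun 23, Jun 26, Jun 27, …, Jul 17, Jul 18, Jul 19, skipping weekends) reaches Wednesday, July 19, 2028.
The last day of the consultation period: 20 calendar days after July 19, 2028 is August 8, 2028.
Adding 12 calendar days to August 8, 2028 gives August 20, 2028, which is the last day of the waiting period.
The date termination becomes effective: August 20, 2028 + 14 days = September 3, 2028.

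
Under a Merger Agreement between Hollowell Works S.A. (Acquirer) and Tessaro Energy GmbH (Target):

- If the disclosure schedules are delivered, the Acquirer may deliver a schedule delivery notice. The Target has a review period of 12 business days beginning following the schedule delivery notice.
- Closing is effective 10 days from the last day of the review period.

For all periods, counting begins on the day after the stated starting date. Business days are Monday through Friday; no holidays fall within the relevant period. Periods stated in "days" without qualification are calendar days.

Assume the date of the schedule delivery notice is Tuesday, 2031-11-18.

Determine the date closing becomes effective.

From Tuesday, 2031-11-18, 12 business days (Nov 19, Nov 20, Nov 21, Nov 24, …, Dec 2, Dec 3, Dec 4, skipping weekends) brings us to Thursday, 2031-12-04, which is the last day of the review period.
Adding 10 calendar days to 2031-12-04 gives 2031-12-14, which is the date closing becomes effective.

2031-12-14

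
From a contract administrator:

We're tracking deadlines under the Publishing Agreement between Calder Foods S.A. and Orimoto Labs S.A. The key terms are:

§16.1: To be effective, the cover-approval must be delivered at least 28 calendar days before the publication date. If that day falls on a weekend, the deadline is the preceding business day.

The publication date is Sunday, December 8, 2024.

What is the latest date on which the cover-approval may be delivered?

Counting back 28 calendar days from December 8, 2024 gives November 10, 2024. That is a Sunday, so the deadline moves back to Friday, November 8, 2024.

November 8, 2024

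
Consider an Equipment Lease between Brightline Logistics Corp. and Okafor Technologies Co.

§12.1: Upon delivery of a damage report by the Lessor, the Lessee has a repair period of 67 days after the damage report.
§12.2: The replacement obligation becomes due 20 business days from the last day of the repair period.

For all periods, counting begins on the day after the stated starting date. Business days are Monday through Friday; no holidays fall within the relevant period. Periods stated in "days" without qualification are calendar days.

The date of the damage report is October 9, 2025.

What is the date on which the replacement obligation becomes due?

January 12, 2026

The last day of the repair period: 67 calendar days after October 9, 2025 is December 15, 2025.
From Monday, December 15, 2025, 20 business days (Dec 16, Dec 17, Dec 18, Dec 19, …, Jan 8, Jan 9, Jan 12, skipping weekends) brings us to Monday, January 12, 2026, which is the date on which the replacement obligation becomes due.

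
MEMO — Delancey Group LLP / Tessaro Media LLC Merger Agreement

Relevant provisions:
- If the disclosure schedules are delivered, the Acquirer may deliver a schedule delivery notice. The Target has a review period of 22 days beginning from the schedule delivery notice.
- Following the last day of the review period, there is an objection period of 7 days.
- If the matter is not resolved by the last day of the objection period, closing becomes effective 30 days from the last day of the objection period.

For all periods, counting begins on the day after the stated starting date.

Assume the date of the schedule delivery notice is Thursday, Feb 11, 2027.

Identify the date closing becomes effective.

Apr 11, 2027

The last day of the review period: 22 calendar days after Feb 11, 2027 is Mar 5, 2027.
The last day of the objection period: Mar 5, 2027 + 7 days = Mar 12, 2027.
The date closing becomes effective: Mar 12, 2027 + 30 days = Apr 11, 2027.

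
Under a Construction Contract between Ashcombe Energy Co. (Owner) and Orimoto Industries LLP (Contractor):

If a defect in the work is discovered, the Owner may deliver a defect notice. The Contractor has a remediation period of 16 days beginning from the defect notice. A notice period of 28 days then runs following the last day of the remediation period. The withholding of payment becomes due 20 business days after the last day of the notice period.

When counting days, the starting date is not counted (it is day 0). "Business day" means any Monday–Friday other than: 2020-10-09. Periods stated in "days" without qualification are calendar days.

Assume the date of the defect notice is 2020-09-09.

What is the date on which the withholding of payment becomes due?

The last day of the remediation period: 2020-09-09 + 16 days = 2020-09-25.
The last day of the notice period: 28 calendar days after 2020-09-25 is 2020-10-23.
The date on which the withholding of payment becomes due: counting 20 business days from Friday, 2020-10-23 (Oct 26, Oct 27, Oct 28, Oct 29, …, Nov 18, Nov 19, Nov 20, skipping weekends) reaches Friday, 2020-11-20.

2020-11-20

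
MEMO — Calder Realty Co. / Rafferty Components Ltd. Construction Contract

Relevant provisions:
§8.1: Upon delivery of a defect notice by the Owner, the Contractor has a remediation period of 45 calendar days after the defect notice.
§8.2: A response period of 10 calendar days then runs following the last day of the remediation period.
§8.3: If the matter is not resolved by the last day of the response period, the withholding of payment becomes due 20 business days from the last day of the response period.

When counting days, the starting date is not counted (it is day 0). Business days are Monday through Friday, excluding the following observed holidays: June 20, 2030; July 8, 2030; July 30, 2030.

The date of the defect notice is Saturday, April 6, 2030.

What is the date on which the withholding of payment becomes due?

July 1, 2030

The last day of the remediation period: 45 calendar days after April 6, 2030 is May 21, 2030.
The last day of the response period: 10 calendar days after May 21, 2030 is May 31, 2030.
From Friday, May 31, 2030, 20 business days (Jun 3, Jun 4, Jun 5, Jun 6, …, Jun 27, Jun 28, Jul 1, skipping weekends and the listed holiday on Jun 20) brings us to Monday, July 1, 2030, which is the date on which the withholding of payment becomes due.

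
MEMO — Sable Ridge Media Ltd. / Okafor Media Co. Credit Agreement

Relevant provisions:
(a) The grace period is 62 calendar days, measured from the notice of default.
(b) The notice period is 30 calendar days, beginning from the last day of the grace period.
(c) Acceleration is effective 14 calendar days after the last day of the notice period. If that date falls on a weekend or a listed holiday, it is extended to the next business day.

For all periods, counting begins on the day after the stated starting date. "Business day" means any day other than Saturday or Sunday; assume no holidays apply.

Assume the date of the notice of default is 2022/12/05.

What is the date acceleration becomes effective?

The last day of the grace period: 2022/12/05 + 62 days = 2023/02/05.
The last day of the notice period: 30 calendar days after 2023/02/05 is 2023/03/07.
The date acceleration becomes effective: 2023/03/07 + 14 days = 2023/03/21. 2023/03/21 is a Tuesday, so no roll-forward applies.

2023/03/21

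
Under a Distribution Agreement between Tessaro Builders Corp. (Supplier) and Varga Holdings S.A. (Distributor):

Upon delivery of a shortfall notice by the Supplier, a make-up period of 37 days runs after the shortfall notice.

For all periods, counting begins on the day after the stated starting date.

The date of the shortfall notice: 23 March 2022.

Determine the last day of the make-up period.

The last day of the make-up period: 23 March 2022 + 37 days = 29 April 2022.

29 April 2022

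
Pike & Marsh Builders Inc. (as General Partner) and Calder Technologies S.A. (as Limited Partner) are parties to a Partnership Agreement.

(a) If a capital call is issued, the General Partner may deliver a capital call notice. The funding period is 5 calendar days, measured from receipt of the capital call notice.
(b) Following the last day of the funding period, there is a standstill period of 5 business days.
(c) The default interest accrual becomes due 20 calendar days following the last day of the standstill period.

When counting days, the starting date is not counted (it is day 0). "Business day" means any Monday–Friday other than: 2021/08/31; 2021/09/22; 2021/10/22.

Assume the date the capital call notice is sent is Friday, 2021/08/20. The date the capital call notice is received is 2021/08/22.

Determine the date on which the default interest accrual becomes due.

2021/09/26

Adding 5 calendar days to 2021/08/22 gives 2021/08/27, which is the last day of the funding period.
The last day of the standstill period: counting 5 business days from Friday, 2021/08/27 (Aug 30, Sep 1, Sep 2, Sep 3, Sep 6, skipping weekends and the listed holiday on Aug 31) reaches Monday, 2021/09/06.
The date on which the default interest accrual becomes due: 20 calendar days after 2021/09/06 is 2021/09/26.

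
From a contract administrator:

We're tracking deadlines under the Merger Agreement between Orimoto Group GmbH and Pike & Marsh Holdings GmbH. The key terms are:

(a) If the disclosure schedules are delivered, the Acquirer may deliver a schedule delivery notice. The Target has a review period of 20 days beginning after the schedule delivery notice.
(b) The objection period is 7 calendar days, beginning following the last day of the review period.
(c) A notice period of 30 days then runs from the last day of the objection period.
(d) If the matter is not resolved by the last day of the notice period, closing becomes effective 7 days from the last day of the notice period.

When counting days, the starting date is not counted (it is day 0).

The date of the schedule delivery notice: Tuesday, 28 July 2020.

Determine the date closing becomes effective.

The last day of the review period: 20 calendar days after 28 July 2020 is 17 August 2020.
Adding 7 calendar days to 17 August 2020 gives 24 August 2020, which is the last day of the objection period.
The last day of the notice period: 30 calendar days after 24 August 2020 is 23 September 2020.
The date closing becomes effective: 23 September 2020 + 7 days = 30 September 2020.

30 September 2020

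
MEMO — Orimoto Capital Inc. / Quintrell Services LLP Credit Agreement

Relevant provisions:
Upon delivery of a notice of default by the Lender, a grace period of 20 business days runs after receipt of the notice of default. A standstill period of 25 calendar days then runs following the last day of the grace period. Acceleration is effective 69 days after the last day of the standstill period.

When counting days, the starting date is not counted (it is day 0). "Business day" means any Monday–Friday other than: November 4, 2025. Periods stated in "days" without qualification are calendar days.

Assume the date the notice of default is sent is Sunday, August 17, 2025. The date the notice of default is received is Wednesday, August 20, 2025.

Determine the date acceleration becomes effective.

The last day of the grace period: 20 business days after Wednesday, August 20, 2025, skipping weekends — Aug 21, Aug 22, Aug 25, Aug 26, …, Sep 15, Sep 16, Sep 17 — lands on Wednesday, September 17, 2025.
The last day of the standstill period: September 17, 2025 + 25 days = October 12, 2025.
The date acceleration becomes effective: October 12, 2025 + 69 days = December 20, 2025.

December 20, 2025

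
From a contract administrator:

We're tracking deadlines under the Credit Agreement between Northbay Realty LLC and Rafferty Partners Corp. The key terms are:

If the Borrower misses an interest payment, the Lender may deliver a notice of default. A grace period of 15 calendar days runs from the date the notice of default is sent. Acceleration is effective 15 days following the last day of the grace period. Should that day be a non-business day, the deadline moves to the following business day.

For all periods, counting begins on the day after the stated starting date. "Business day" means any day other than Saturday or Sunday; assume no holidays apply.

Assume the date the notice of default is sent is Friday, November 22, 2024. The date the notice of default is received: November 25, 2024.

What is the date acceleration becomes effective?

Adding 15 calendar days to November 22, 2024 gives December 7, 2024, which is the last day of the grace period.
The date acceleration becomes effective: December 7, 2024 + 15 days = December 22, 2024. That falls on a Sunday, so it rolls to the next business day, Monday, December 23, 2024.

December 23, 2024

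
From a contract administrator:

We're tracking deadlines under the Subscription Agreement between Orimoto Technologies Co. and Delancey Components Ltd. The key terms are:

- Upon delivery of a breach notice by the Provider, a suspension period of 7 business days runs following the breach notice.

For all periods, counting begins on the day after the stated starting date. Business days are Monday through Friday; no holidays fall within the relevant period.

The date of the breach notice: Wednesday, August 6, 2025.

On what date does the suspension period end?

August 15, 2025

From Wednesday, August 6, 2025, 7 business days (Aug 7, Aug 8, Aug 11, Aug 12, Aug 13, Aug 14, Aug 15, skipping weekends) brings us to Friday, August 15, 2025, which is the last day of the suspension period.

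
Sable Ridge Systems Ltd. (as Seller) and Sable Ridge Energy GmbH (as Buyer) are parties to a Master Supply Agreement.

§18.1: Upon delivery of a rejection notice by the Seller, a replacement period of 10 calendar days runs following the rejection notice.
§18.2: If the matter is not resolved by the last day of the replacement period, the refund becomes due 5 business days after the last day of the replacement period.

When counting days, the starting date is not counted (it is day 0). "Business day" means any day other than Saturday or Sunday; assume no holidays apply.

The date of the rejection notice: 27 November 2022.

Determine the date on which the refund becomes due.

The last day of the replacement period: 27 November 2022 + 10 days = 7 December 2022.
The date on which the refund becomes due: counting 5 business days from Wednesday, 7 December 2022 (Dec 8, Dec 9, Dec 12, Dec 13, Dec 14, skipping weekends) reaches Wednesday, 14 December 2022.

14 December 2022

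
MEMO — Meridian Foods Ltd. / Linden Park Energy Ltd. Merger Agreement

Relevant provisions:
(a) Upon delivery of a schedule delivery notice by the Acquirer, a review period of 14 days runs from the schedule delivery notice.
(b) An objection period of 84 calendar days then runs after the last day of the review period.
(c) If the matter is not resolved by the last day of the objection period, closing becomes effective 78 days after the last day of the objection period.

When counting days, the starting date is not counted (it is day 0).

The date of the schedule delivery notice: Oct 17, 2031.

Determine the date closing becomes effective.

The last day of the review period: Oct 17, 2031 + 14 days = Oct 31, 2031.
The last day of the objection period: 84 calendar days after Oct 31, 2031 is Jan 23, 2032.
Adding 78 calendar days to Jan 23, 2032 gives Apr 10, 2032, which is the date closing becomes effective.

Apr 10, 2032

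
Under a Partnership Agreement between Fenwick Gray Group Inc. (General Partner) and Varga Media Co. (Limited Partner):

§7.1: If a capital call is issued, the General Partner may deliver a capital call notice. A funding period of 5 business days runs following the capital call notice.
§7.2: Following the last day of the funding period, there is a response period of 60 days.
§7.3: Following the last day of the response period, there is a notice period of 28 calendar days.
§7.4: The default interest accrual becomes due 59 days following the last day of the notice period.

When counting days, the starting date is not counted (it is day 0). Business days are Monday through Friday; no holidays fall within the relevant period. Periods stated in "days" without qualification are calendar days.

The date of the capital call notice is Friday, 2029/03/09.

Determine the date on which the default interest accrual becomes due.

The last day of the funding period: counting 5 business days from Friday, 2029/03/09 (Mar 12, Mar 13, Mar 14, Mar 15, Mar 16, skipping weekends) reaches Friday, 2029/03/16.
The last day of the response period: 60 calendar days after 2029/03/16 is 2029/05/15.
The last day of the notice period: 28 calendar days after 2029/05/15 is 2029/06/12.
The date on which the default interest accrual becomes due: 2029/06/12 + 59 days = 2029/08/10.

2029/08/10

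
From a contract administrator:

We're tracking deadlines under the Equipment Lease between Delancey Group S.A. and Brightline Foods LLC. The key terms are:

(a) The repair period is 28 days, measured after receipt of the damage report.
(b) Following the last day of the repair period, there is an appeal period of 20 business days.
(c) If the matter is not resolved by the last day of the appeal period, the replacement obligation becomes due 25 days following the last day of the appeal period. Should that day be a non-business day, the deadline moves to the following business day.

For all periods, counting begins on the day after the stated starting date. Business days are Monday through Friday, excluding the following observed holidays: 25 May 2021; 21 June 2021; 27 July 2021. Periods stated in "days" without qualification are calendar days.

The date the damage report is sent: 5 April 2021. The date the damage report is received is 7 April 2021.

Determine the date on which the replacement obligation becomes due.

28 June 2021

The last day of the repair period: 28 calendar days after 7 April 2021 is 5 May 2021.
The last day of the appeal period: 20 business days after Wednesday, 5 May 2021, skipping weekends and the listed holiday on May 25 — May 6, May 7, May 10, May 11, …, Jun 1, Jun 2, Jun 3 — lands on Thursday, 3 June 2021.
Adding 25 calendar days to 3 June 2021 gives 28 June 2021, which is the date on which the replacement obligation becomes due. 28 June 2021 is a Monday and is not a listed holiday, so no roll-forward applies.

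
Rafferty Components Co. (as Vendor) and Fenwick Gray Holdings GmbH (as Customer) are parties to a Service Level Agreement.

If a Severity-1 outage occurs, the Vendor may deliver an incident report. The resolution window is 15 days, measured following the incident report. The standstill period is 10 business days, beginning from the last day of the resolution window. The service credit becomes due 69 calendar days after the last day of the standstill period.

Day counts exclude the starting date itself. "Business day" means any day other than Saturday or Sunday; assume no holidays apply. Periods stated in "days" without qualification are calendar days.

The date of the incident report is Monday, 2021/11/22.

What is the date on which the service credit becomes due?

2022/02/28

The last day of the resolution window: 15 calendar days after 2021/11/22 is 2021/12/07.
The last day of the standstill period: 10 business days after Tuesday, 2021/12/07, skipping weekends — Dec 8, Dec 9, Dec 10, Dec 13, Dec 14, Dec 15, Dec 16, Dec 17, Dec 20, Dec 21 — lands on Tuesday, 2021/12/21.
The date on which the service credit becomes due: 2021/12/21 + 69 days = 2022/02/28.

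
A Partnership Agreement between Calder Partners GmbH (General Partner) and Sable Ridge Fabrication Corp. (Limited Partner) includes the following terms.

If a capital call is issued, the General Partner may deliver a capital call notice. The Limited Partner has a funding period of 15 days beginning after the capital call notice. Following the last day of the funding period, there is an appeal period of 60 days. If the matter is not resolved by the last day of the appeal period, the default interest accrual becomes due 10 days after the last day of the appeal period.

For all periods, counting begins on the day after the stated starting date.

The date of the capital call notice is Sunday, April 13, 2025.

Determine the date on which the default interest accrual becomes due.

Adding 15 calendar days to April 13, 2025 gives April 28, 2025, which is the last day of the funding period.
Adding 60 calendar days to April 28, 2025 gives June 27, 2025, which is the last day of the appeal period.
The date on which the default interest accrual becomes due: June 27, 2025 + 10 days = July 7, 2025.

July 7, 2025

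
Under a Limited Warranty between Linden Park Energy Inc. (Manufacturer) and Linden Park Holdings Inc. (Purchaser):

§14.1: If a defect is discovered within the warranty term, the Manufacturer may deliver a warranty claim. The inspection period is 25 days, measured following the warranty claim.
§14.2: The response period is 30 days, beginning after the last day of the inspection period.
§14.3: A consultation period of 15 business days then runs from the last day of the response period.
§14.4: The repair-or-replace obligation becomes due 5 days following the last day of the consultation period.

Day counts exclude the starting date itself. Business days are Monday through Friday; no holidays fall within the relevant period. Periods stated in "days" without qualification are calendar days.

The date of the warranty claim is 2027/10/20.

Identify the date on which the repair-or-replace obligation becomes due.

The last day of the inspection period: 25 calendar days after 2027/10/20 is 2027/11/14.
Adding 30 calendar days to 2027/11/14 gives 2027/12/14, which is the last day of the response period.
The last day of the consultation period: counting 15 business days from Tuesday, 2027/12/14 (Dec 15, Dec 16, Dec 17, Dec 20, …, Dec 31, Jan 3, Jan 4, skipping weekends) reaches Tuesday, 2028/01/04.
The date on which the repair-or-replace obligation becomes due: 2028/01/04 + 5 days = 2028/01/09.

2028/01/09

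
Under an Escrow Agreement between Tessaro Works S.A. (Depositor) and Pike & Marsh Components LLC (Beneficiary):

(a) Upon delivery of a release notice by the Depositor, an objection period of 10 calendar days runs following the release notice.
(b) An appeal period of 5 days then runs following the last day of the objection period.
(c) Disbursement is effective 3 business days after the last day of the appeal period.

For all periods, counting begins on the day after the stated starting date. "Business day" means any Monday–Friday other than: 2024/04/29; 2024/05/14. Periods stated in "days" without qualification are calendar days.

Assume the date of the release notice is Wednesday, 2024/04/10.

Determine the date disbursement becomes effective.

2024/05/01

The last day of the objection period: 10 calendar days after 2024/04/10 is 2024/04/20.
The last day of the appeal period: 5 calendar days after 2024/04/20 is 2024/04/25.
The date disbursement becomes effective: 3 business days after Thursday, 2024/04/25, skipping weekends and the listed holiday on Apr 29 — Apr 26, Apr 30, May 1 — lands on Wednesday, 2024/05/01.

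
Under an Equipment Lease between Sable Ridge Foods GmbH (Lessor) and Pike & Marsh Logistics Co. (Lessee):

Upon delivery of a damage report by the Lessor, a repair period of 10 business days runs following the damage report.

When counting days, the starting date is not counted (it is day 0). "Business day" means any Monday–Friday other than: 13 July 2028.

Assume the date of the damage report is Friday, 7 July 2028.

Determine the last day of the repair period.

The last day of the repair period: 10 business days after Friday, 7 July 2028, skipping weekends and the listed holiday on Jul 13 — Jul 10, Jul 11, Jul 12, Jul 14, Jul 17, Jul 18, Jul 19, Jul 20, Jul 21, Jul 24 — lands on Monday, 24 July 2028.

24 July 2028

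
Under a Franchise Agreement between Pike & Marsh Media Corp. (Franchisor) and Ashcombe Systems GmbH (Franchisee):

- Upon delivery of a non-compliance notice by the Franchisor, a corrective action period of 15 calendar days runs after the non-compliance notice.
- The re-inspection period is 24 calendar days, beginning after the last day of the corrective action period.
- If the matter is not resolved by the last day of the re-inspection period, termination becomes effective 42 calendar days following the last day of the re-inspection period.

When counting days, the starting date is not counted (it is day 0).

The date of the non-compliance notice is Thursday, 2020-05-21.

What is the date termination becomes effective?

2020-08-10

The last day of the corrective action period: 2020-05-21 + 15 days = 2020-06-05.
Adding 24 calendar days to 2020-06-05 gives 2020-06-29, which is the last day of the re-inspection period.
The date termination becomes effective: 42 calendar days after 2020-06-29 is 2020-08-10.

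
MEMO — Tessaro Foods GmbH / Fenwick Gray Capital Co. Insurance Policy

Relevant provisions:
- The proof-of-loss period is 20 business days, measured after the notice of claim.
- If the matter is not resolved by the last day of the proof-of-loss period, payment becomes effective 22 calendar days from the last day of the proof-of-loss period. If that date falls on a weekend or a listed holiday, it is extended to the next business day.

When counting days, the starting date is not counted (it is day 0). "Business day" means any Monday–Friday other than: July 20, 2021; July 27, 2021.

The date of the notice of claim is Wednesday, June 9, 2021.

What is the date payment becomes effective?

July 29, 2021

From Wednesday, June 9, 2021, 20 business days (Jun 10, Jun 11, Jun 14, Jun 15, …, Jul 5, Jul 6, Jul 7, skipping weekends) brings us to Wednesday, July 7, 2021, which is the last day of the proof-of-loss period.
The date payment becomes effective: 22 calendar days after July 7, 2021 is July 29, 2021. July 29, 2021 is a Thursday and is not a listed holiday, so no roll-forward applies.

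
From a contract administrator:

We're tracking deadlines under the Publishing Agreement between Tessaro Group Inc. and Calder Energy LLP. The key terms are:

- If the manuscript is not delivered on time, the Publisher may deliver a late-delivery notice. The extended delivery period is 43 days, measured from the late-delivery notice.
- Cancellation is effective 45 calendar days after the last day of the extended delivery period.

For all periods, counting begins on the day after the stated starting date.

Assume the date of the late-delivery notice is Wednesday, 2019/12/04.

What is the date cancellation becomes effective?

The last day of the extended delivery period: 2019/12/04 + 43 days = 2020/01/16.
The date cancellation becomes effective: 45 calendar days after 2020/01/16 is 2020/03/01.

2020/03/01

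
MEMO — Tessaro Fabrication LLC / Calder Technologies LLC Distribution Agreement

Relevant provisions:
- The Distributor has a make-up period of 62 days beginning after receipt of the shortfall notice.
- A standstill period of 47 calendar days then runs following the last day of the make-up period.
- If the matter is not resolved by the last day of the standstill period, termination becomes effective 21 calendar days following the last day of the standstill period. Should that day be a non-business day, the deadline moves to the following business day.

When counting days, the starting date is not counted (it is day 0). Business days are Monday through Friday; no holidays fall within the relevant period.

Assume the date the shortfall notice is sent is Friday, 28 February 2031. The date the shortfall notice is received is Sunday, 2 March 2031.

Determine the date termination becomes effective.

The last day of the make-up period: 62 calendar days after 2 March 2031 is 3 May 2031.
The last day of the standstill period: 3 May 2031 + 47 days = 19 June 2031.
The date termination becomes effective: 19 June 2031 + 21 days = 10 July 2031. 10 July 2031 is a Thursday, so no roll-forward applies.

10 July 2031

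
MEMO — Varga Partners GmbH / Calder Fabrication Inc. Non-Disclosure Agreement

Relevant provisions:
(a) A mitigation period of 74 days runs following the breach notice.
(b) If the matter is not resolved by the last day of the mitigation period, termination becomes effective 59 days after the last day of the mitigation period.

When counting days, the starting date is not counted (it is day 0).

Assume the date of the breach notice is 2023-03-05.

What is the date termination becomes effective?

Adding 74 calendar days to 2023-03-05 gives 2023-05-18, which is the last day of the mitigation period.
The date termination becomes effective: 59 calendar days after 2023-05-18 is 2023-07-16.

2023-07-16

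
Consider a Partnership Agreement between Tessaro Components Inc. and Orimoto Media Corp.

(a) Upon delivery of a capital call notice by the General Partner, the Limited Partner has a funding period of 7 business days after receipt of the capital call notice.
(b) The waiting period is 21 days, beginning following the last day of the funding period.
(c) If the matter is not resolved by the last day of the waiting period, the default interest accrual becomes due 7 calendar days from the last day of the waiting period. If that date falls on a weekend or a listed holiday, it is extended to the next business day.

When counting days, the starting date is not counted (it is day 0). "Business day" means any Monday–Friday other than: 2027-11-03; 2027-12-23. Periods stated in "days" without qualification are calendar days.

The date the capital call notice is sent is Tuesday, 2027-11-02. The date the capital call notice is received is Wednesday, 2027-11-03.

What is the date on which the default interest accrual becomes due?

2027-12-10

The last day of the funding period: 7 business days after Wednesday, 2027-11-03, skipping weekends — Nov 4, Nov 5, Nov 8, Nov 9, Nov 10, Nov 11, Nov 12 — lands on Friday, 2027-11-12.
The last day of the waiting period: 21 calendar days after 2027-11-12 is 2027-12-03.
The date on which the default interest accrual becomes due: 7 calendar days after 2027-12-03 is 2027-12-10. 2027-12-10 is a Friday and is not a listed holiday, so no roll-forward applies.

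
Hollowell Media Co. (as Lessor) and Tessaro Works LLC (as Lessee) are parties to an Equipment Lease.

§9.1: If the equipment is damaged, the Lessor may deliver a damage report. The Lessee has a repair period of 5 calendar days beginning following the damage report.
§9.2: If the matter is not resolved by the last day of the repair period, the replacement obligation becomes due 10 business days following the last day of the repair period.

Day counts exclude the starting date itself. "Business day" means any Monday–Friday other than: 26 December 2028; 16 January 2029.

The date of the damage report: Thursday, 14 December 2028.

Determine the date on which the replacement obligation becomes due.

3 January 2029

The last day of the repair period: 14 December 2028 + 5 days = 19 December 2028.
From Tuesday, 19 December 2028, 10 business days (Dec 20, Dec 21, Dec 22, Dec 25, Dec 27, Dec 28, Dec 29, Jan 1, Jan 2, Jan 3, skipping weekends and the listed holiday on Dec 26) brings us to Wednesday, 3 January 2029, which is the date on which the replacement obligation becomes due.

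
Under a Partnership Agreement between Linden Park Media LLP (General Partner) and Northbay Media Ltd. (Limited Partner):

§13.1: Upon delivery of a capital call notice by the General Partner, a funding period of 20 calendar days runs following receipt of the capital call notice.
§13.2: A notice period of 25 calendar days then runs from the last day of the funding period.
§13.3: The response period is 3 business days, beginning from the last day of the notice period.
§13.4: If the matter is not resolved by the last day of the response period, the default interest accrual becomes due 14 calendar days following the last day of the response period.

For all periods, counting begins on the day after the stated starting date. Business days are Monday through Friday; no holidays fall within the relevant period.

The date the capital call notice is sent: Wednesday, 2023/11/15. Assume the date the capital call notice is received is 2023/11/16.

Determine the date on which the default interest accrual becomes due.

2024/01/17

The last day of the funding period: 2023/11/16 + 20 days = 2023/12/06.
Adding 25 calendar days to 2023/12/06 gives 2023/12/31, which is the last day of the notice period.
The last day of the response period: counting 3 business days from Sunday, 2023/12/31 (Jan 1, Jan 2, Jan 3, skipping weekends) reaches Wednesday, 2024/01/03.
The date on which the default interest accrual becomes due: 14 calendar days after 2024/01/03 is 2024/01/17.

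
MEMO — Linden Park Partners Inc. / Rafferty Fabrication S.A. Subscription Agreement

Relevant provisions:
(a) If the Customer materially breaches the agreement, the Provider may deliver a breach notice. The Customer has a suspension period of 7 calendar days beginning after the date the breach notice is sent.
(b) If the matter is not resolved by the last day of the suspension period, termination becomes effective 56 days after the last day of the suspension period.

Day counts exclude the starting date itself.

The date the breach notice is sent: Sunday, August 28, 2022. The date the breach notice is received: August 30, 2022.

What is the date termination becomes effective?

October 30, 2022

Adding 7 calendar days to August 28, 2022 gives September 4, 2022, which is the last day of the suspension period.
Adding 56 calendar days to September 4, 2022 gives October 30, 2022, which is the date termination becomes effective.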